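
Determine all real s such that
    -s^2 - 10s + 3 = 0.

Discriminant: (-10)^2 - 4*(-1)*3 = 112.
Quadratic formula: s = (10 +/- sqrt(112)) / (-2).
So s = -2*sqrt(7) - 5 ~= -10.2915 or s = -5 + 2*sqrt(7) ~= 0.2915.

s = -10.2915 or s = 0.2915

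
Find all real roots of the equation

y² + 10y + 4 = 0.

y = -9.5826 or y = -0.4174

Discriminant: (10)² − 4·1·4 = 84.
Quadratic formula: y = (-10 ± √84) / 2.
So y = -5 + √(21) ≈ -0.4174 or y = -5 - √(21) ≈ -9.5826.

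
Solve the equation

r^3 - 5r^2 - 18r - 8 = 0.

r = -2 or r = -0.5311 or r = 7.5311

Possible rational roots are divisors of -8. Testing r = -2 gives 0, so (r + 2) is a factor.
Divide: r^3 - 5r^2 - 18r - 8 = (r + 2)(r^2 - 7r - 4).
Apply the quadratic formula to r^2 - 7r - 4 = 0: r = (7 +/- sqrt(65))/2, i.e. r ~= 7.5311 or r ~= -0.5311.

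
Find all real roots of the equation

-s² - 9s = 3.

Rearrange to standard form: -s² - 9s - 3 = 0.
Discriminant: (-9)² − 4·(-1)·(-3) = 69.
Quadratic formula: s = (9 ± √69) / (-2).
So s = -9/2 - √(69)/2 ≈ -8.6533 or s = -9/2 + √(69)/2 ≈ -0.3467.

s = -8.6533 or s = -0.3467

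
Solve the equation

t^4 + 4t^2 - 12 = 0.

t = -1.4142 or t = 1.4142

Let u = t^2. The equation becomes u^2 + 4u - 12 = 0.
Factor: (u - 2)(u + 6) = 0, so u = 2 or u = -6.
t^2 = 2 gives t = +/-sqrt(2) ~= +/-1.4142.
t^2 = -6 < 0 has no real solution.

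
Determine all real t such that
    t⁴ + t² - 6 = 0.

Let u = t². The equation becomes u² + u - 6 = 0.
Factor: (u + 3)(u - 2) = 0, so u = -3 or u = 2.
t² = -3 < 0 has no real solution.
t² = 2 gives t = ±√(2) ≈ ±1.4142.

t = -1.4142 or t = 1.4142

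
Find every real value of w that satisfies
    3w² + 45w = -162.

w = -9 or w = -6

Bring every term to one side: 3w² + 45w + 162 = 0.
Factor: 3(w + 6)(w + 9) = 0.
So w = -6 or w = -9.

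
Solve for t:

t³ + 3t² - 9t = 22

Rearrange: t³ + 3t² - 9t - 22 = 0.
Possible rational roots are divisors of -22. Testing t = -2 gives 0, so (t + 2) is a factor.
Divide: t³ + 3t² - 9t - 22 = (t + 2)(t² + t - 11).
Apply the quadratic formula to t² + t - 11 = 0: t = (-1 ± √45)/2, i.e. t ≈ 2.8541 or t ≈ -3.8541.

t = -3.8541 or t = -2 or t = 2.8541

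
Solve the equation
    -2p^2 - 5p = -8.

Rearrange to standard form: -2p^2 - 5p + 8 = 0.
Discriminant: (-5)^2 - 4*(-2)*8 = 89.
Quadratic formula: p = (5 +/- sqrt(89)) / (-4).
So p = -sqrt(89)/4 - 5/4 ~= -3.6085 or p = -5/4 + sqrt(89)/4 ~= 1.1085.

p = -3.6085 or p = 1.1085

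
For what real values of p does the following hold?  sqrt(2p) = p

Square both sides: 2p = (p)^2.
Expand and rearrange: p^2 - 2p = 0.
Solving gives p = 2 or p = 0.
Check each candidate in the original equation:
  p = 2: sqrt(4) = 2, while p = 2 — valid.
  p = 0: sqrt(0) = 0, while p = 0 — valid.

p = 0 or p = 2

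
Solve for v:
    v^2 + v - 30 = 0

Factor: (v + 6)(v - 5) = 0.
So v = -6 or v = 5.

v = -6 or v = 5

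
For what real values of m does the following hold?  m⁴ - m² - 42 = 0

Let u = m². The equation becomes u² - u - 42 = 0.
Factor: (u + 6)(u - 7) = 0, so u = -6 or u = 7.
m² = -6 < 0 has no real solution.
m² = 7 gives m = ±√(7) ≈ ±2.6458.

m = -2.6458 or m = 2.6458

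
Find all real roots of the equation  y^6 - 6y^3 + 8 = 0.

Let u = y^3. The equation becomes u^2 - 6u + 8 = 0.
Factor: (u - 2)(u - 4) = 0, so u = 2 or u = 4.
y^3 = 2 gives y = (2)^(1/3) ~= 1.2599.
y^3 = 4 gives y = (4)^(1/3) ~= 1.5874.

y = 1.2599 or y = 1.5874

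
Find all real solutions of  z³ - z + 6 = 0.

z = -2

Possible rational roots are divisors of 6. Testing z = -2 gives 0, so (z + 2) is a factor.
Divide: z³ - z + 6 = (z + 2)(z² - 2z + 3).
The quadratic z² - 2z + 3 has discriminant -8 < 0, so no further real roots.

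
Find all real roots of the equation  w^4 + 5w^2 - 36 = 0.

w = -2 or w = 2

Let u = w^2. The equation becomes u^2 + 5u - 36 = 0.
Factor: (u + 9)(u - 4) = 0, so u = -9 or u = 4.
w^2 = -9 < 0 has no real solution.
w^2 = 4 gives w = +/-2.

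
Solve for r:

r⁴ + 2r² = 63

Let u = r². The equation becomes u² + 2u - 63 = 0.
Factor: (u - 7)(u + 9) = 0, so u = 7 or u = -9.
r² = 7 gives r = ±√(7) ≈ ±2.6458.
r² = -9 < 0 has no real solution.

r = -2.6458 or r = 2.6458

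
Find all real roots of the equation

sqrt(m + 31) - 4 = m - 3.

m = 5

Isolate the radical: sqrt(m + 31) = m + 1.
Square both sides: m + 31 = (m + 1)^2.
Expand and rearrange: m^2 + m - 30 = 0.
Solving gives m = 5 or m = -6.
Check each candidate in the original equation:
  m = 5: sqrt(36) = 6, while m + 1 = 6 — valid.
  m = -6: sqrt(25) = 5, while m + 1 = -5 — extraneous.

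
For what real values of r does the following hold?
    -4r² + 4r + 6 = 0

r = -0.8229 or r = 1.8229

Discriminant: (4)² − 4·(-4)·6 = 112.
Quadratic formula: r = (-4 ± √112) / (-8).
So r = 1/2 - √(7)/2 ≈ -0.8229 or r = 1/2 + √(7)/2 ≈ 1.8229.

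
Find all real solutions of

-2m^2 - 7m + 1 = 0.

m = -3.6375 or m = 0.1375

Discriminant: (-7)^2 - 4*(-2)*1 = 57.
Quadratic formula: m = (7 +/- sqrt(57)) / (-4).
So m = -sqrt(57)/4 - 7/4 ~= -3.6375 or m = -7/4 + sqrt(57)/4 ~= 0.1375.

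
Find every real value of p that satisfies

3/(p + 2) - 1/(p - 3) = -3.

p = -2.9469 or p = 3.2803

Multiply both sides by (p + 2)(p - 3):
3(p - 3) - (p + 2) = -3(p + 2)(p - 3).
Expand and collect terms: -3p² + p + 29 = 0.
By the quadratic formula, p = (-1 ± √349) / -6, so p ≈ -2.9469 or p ≈ 3.2803.
Neither value makes a denominator zero (p ≠ -2, p ≠ 3), so both are valid.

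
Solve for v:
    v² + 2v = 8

v = -4 or v = 2

Bring every term to one side: v² + 2v - 8 = 0.
Factor: (v - 2)(v + 4) = 0.
So v = 2 or v = -4.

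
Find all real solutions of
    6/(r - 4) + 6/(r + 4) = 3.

r = -2.4721 or r = 6.4721

Multiply both sides by (r - 4)(r + 4):
6(r + 4) + 6(r - 4) = 3(r - 4)(r + 4).
Expand and collect terms: 3r^2 - 12r - 48 = 0.
By the quadratic formula, r = (12 +/- sqrt(720)) / 6, so r ~= 6.4721 or r ~= -2.4721.
Neither value makes a denominator zero (r != 4, r != -4), so both are valid.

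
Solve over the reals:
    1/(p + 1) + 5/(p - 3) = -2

p = -2 or p = 1

Multiply both sides by (p + 1)(p - 3):
(p - 3) + 5(p + 1) = -2(p + 1)(p - 3).
Expand and collect terms: -2p² - 2p + 4 = 0.
Factor or apply the quadratic formula: p = -2 or p = 1.
Neither value makes a denominator zero (p ≠ -1, p ≠ 3), so both are valid.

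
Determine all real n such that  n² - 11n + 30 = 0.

Factor: (n - 5)(n - 6) = 0.
So n = 5 or n = 6.

n = 5 or n = 6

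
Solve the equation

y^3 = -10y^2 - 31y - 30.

y = -5 or y = -3 or y = -2

Rearrange: y^3 + 10y^2 + 31y + 30 = 0.
Possible rational roots are divisors of 30. Testing y = -5 gives 0, so (y + 5) is a factor.
Divide: y^3 + 10y^2 + 31y + 30 = (y + 5)(y^2 + 5y + 6).
Factor the quadratic: y = -2 or y = -3.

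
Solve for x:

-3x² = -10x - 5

Rearrange to standard form: -3x² + 10x + 5 = 0.
Discriminant: (10)² − 4·(-3)·5 = 160.
Quadratic formula: x = (-10 ± √160) / (-6).
So x = 5/3 - 2·√(10)/3 ≈ -0.4415 or x = 5/3 + 2·√(10)/3 ≈ 3.7749.

x = -0.4415 or x = 3.7749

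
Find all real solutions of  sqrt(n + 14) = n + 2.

n = 2

Square both sides: n + 14 = (n + 2)^2.
Expand and rearrange: n^2 + 3n - 10 = 0.
Solving gives n = 2 or n = -5.
Check each candidate in the original equation:
  n = 2: sqrt(16) = 4, while n + 2 = 4 — valid.
  n = -5: sqrt(9) = 3, while n + 2 = -3 — extraneous.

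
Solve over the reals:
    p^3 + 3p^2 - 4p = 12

Rearrange: p^3 + 3p^2 - 4p - 12 = 0.
Possible rational roots are divisors of -12. Testing p = 2 gives 0, so (p - 2) is a factor.
Divide: p^3 + 3p^2 - 4p - 12 = (p - 2)(p^2 + 5p + 6).
Factor the quadratic: p = -2 or p = -3.

p = -3 or p = -2 or p = 2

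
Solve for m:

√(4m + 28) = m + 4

Square both sides: 4m + 28 = (m + 4)².
Expand and rearrange: m² + 4m - 12 = 0.
Solving gives m = 2 or m = -6.
Check each candidate in the original equation:
  m = 2: √(36) = 6, while m + 4 = 6 — valid.
  m = -6: √(4) = 2, while m + 4 = -2 — extraneous.

m = 2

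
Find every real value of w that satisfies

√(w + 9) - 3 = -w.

w = 0

Isolate the radical: √(w + 9) = -w + 3.
Square both sides: w + 9 = (-w + 3)².
Expand and rearrange: w² - 7w = 0.
Solving gives w = 7 or w = 0.
Check each candidate in the original equation:
  w = 7: √(16) = 4, while -w + 3 = -4 — extraneous.
  w = 0: √(9) = 3, while -w + 3 = 3 — valid.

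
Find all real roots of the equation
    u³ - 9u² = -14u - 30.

Rearrange: u³ - 9u² + 14u + 30 = 0.
Possible rational roots are divisors of 30. Testing u = 5 gives 0, so (u - 5) is a factor.
Divide: u³ - 9u² + 14u + 30 = (u - 5)(u² - 4u - 6).
Apply the quadratic formula to u² - 4u - 6 = 0: u = (4 ± √40)/2, i.e. u ≈ 5.1623 or u ≈ -1.1623.

u = -1.1623 or u = 5 or u = 5.1623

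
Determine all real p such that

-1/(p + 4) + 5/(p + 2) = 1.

Multiply both sides by (p + 4)(p + 2):
-(p + 2) + 5(p + 4) = (p + 4)(p + 2).
Expand and collect terms: p^2 + 2p - 10 = 0.
By the quadratic formula, p = (-2 +/- sqrt(44)) / 2, so p ~= 2.3166 or p ~= -4.3166.
Neither value makes a denominator zero (p != -4, p != -2), so both are valid.

p = -4.3166 or p = 2.3166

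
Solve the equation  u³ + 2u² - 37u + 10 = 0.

u = -7.2749 or u = 0.2749 or u = 5

Possible rational roots are divisors of 10. Testing u = 5 gives 0, so (u - 5) is a factor.
Divide: u³ + 2u² - 37u + 10 = (u - 5)(u² + 7u - 2).
Apply the quadratic formula to u² + 7u - 2 = 0: u = (-7 ± √57)/2, i.e. u ≈ 0.2749 or u ≈ -7.2749.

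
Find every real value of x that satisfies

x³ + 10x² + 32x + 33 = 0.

Possible rational roots are divisors of 33. Testing x = -3 gives 0, so (x + 3) is a factor.
Divide: x³ + 10x² + 32x + 33 = (x + 3)(x² + 7x + 11).
Apply the quadratic formula to x² + 7x + 11 = 0: x = (-7 ± √5)/2, i.e. x ≈ -2.382 or x ≈ -4.618.

x = -4.618 or x = -3 or x = -2.382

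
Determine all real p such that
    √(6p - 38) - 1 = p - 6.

Isolate the radical: √(6p - 38) = p - 5.
Square both sides: 6p - 38 = (p - 5)².
Expand and rearrange: p² - 16p + 63 = 0.
Solving gives p = 9 or p = 7.
Check each candidate in the original equation:
  p = 9: √(16) = 4, while p - 5 = 4 — valid.
  p = 7: √(4) = 2, while p - 5 = 2 — valid.

p = 7 or p = 9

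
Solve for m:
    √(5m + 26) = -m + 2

Square both sides: 5m + 26 = (-m + 2)².
Expand and rearrange: m² - 9m - 22 = 0.
Solving gives m = 11 or m = -2.
Check each candidate in the original equation:
  m = 11: √(81) = 9, while -m + 2 = -9 — extraneous.
  m = -2: √(16) = 4, while -m + 2 = 4 — valid.

m = -2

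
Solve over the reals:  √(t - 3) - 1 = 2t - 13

Isolate the radical: √(t - 3) = 2t - 12.
Square both sides: t - 3 = (2t - 12)².
Expand and rearrange: 4t² - 49t + 147 = 0.
Solving gives t = 7 or t = 5.25.
Check each candidate in the original equation:
  t = 7: √(4) = 2, while 2t - 12 = 2 — valid.
  t = 5.25: √(2.25) = 1.5, while 2t - 12 = -1.5 — extraneous.

t = 7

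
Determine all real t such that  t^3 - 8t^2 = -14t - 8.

Rearrange: t^3 - 8t^2 + 14t + 8 = 0.
Possible rational roots are divisors of 8. Testing t = 4 gives 0, so (t - 4) is a factor.
Divide: t^3 - 8t^2 + 14t + 8 = (t - 4)(t^2 - 4t - 2).
Apply the quadratic formula to t^2 - 4t - 2 = 0: t = (4 +/- sqrt(24))/2, i.e. t ~= 4.4495 or t ~= -0.4495.

t = -0.4495 or t = 4 or t = 4.4495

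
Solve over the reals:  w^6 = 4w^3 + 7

Let u = w^3. The equation becomes u^2 - 4u - 7 = 0.
By the quadratic formula, u = 2 + sqrt(11) or u = 2 - sqrt(11).
w^3 = 2 + sqrt(11) gives w = (2 + sqrt(11))^(1/3) ~= 1.7453.
w^3 = 2 - sqrt(11) gives w = -(-2 + sqrt(11))^(1/3) ~= -1.096.

w = -1.096 or w = 1.7453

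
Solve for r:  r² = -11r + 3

r = -11.2663 or r = 0.2663

Rearrange to standard form: r² + 11r - 3 = 0.
Discriminant: (11)² − 4·1·(-3) = 133.
Quadratic formula: r = (-11 ± √133) / 2.
So r = -11/2 + √(133)/2 ≈ 0.2663 or r = -√(133)/2 - 11/2 ≈ -11.2663.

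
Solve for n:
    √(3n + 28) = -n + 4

n = -1

Square both sides: 3n + 28 = (-n + 4)².
Expand and rearrange: n² - 11n - 12 = 0.
Solving gives n = 12 or n = -1.
Check each candidate in the original equation:
  n = 12: √(64) = 8, while -n + 4 = -8 — extraneous.
  n = -1: √(25) = 5, while -n + 4 = 5 — valid.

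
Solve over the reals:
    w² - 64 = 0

Factor: (w + 8)(w - 8) = 0.
So w = -8 or w = 8.

w = -8 or w = 8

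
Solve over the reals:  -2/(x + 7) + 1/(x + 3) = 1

Multiply both sides by (x + 7)(x + 3):
-2(x + 3) + (x + 7) = (x + 7)(x + 3).
Expand and collect terms: x² + 11x + 20 = 0.
By the quadratic formula, x = (-11 ± √41) / 2, so x ≈ -2.2984 or x ≈ -8.7016.
Neither value makes a denominator zero (x ≠ -7, x ≠ -3), so both are valid.

x = -8.7016 or x = -2.2984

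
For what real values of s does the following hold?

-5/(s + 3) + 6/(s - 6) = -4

s = -1.434 or s = 4.184

Multiply both sides by (s + 3)(s - 6):
-5(s - 6) + 6(s + 3) = -4(s + 3)(s - 6).
Expand and collect terms: -4s^2 + 11s + 24 = 0.
By the quadratic formula, s = (-11 +/- sqrt(505)) / -8, so s ~= -1.434 or s ~= 4.184.
Neither value makes a denominator zero (s != -3, s != 6), so both are valid.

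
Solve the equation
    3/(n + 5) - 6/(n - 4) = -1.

Multiply both sides by (n + 5)(n - 4):
3(n - 4) - 6(n + 5) = -(n + 5)(n - 4).
Expand and collect terms: -n² + 2n + 62 = 0.
By the quadratic formula, n = (-2 ± √252) / -2, so n ≈ -6.9373 or n ≈ 8.9373.
Neither value makes a denominator zero (n ≠ -5, n ≠ 4), so both are valid.

n = -6.9373 or n = 8.9373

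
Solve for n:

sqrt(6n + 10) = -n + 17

n = 9

Square both sides: 6n + 10 = (-n + 17)^2.
Expand and rearrange: n^2 - 40n + 279 = 0.
Solving gives n = 31 or n = 9.
Check each candidate in the original equation:
  n = 31: sqrt(196) = 14, while -n + 17 = -14 — extraneous.
  n = 9: sqrt(64) = 8, while -n + 17 = 8 — valid.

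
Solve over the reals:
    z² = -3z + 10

z = -5 or z = 2

Bring every term to one side: z² + 3z - 10 = 0.
Factor: (z + 5)(z - 2) = 0.
So z = -5 or z = 2.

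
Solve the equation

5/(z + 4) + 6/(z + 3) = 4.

z = -3.6302 or z = -0.6198

Multiply both sides by (z + 4)(z + 3):
5(z + 3) + 6(z + 4) = 4(z + 4)(z + 3).
Expand and collect terms: 4z² + 17z + 9 = 0.
By the quadratic formula, z = (-17 ± √145) / 8, so z ≈ -0.6198 or z ≈ -3.6302.
Neither value makes a denominator zero (z ≠ -4, z ≠ -3), so both are valid.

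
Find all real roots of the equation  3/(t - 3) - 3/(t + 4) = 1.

Multiply both sides by (t - 3)(t + 4):
3(t + 4) - 3(t - 3) = (t - 3)(t + 4).
Expand and collect terms: t² + t - 33 = 0.
By the quadratic formula, t = (-1 ± √133) / 2, so t ≈ 5.2663 or t ≈ -6.2663.
Neither value makes a denominator zero (t ≠ 3, t ≠ -4), so both are valid.

t = -6.2663 or t = 5.2663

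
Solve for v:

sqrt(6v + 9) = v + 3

v = 0

Square both sides: 6v + 9 = (v + 3)^2.
Expand and rearrange: v^2 = 0.
This gives the repeated root v = 0.
Check in the original equation:
  v = 0: sqrt(9) = 3, while v + 3 = 3 — valid.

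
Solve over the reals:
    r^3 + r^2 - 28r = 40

Rearrange: r^3 + r^2 - 28r - 40 = 0.
Possible rational roots are divisors of -40. Testing r = -5 gives 0, so (r + 5) is a factor.
Divide: r^3 + r^2 - 28r - 40 = (r + 5)(r^2 - 4r - 8).
Apply the quadratic formula to r^2 - 4r - 8 = 0: r = (4 +/- sqrt(48))/2, i.e. r ~= 5.4641 or r ~= -1.4641.

r = -5 or r = -1.4641 or r = 5.4641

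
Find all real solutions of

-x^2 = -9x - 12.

Rearrange to standard form: -x^2 + 9x + 12 = 0.
Discriminant: (9)^2 - 4*(-1)*12 = 129.
Quadratic formula: x = (-9 +/- sqrt(129)) / (-2).
So x = 9/2 - sqrt(129)/2 ~= -1.1789 or x = 9/2 + sqrt(129)/2 ~= 10.1789.

x = -1.1789 or x = 10.1789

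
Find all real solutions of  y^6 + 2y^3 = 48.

Let u = y^3. The equation becomes u^2 + 2u - 48 = 0.
Factor: (u - 6)(u + 8) = 0, so u = 6 or u = -8.
y^3 = 6 gives y = (6)^(1/3) ~= 1.8171.
y^3 = -8 gives y = -2.

y = -2 or y = 1.8171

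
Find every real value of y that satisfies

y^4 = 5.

y = -1.4953 or y = 1.4953

Let u = y^2. The equation becomes u^2 - 5 = 0.
By the quadratic formula, u = sqrt(5) or u = -sqrt(5).
y^2 = sqrt(5) gives y = +/-5**(1/4) ~= +/-1.4953.
y^2 = -sqrt(5) < 0 has no real solution.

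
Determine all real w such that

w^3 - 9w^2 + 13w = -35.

Rearrange: w^3 - 9w^2 + 13w + 35 = 0.
Possible rational roots are divisors of 35. Testing w = 5 gives 0, so (w - 5) is a factor.
Divide: w^3 - 9w^2 + 13w + 35 = (w - 5)(w^2 - 4w - 7).
Apply the quadratic formula to w^2 - 4w - 7 = 0: w = (4 +/- sqrt(44))/2, i.e. w ~= 5.3166 or w ~= -1.3166.

w = -1.3166 or w = 5 or w = 5.3166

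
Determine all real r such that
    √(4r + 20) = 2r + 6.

Square both sides: 4r + 20 = (2r + 6)².
Expand and rearrange: 4r² + 20r + 16 = 0.
Solving gives r = -1 or r = -4.
Check each candidate in the original equation:
  r = -1: √(16) = 4, while 2r + 6 = 4 — valid.
  r = -4: √(4) = 2, while 2r + 6 = -2 — extraneous.

r = -1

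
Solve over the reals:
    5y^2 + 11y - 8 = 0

y = -2.7763 or y = 0.5763

Discriminant: (11)^2 - 4*5*(-8) = 281.
Quadratic formula: y = (-11 +/- sqrt(281)) / 10.
So y = -11/10 + sqrt(281)/10 ~= 0.5763 or y = -sqrt(281)/10 - 11/10 ~= -2.7763.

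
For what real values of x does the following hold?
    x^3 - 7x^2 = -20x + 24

Rearrange: x^3 - 7x^2 + 20x - 24 = 0.
Possible rational roots are divisors of -24. Testing x = 3 gives 0, so (x - 3) is a factor.
Divide: x^3 - 7x^2 + 20x - 24 = (x - 3)(x^2 - 4x + 8).
The quadratic x^2 - 4x + 8 has discriminant -16 < 0, so no further real roots.

x = 3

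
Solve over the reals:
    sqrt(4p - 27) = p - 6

Square both sides: 4p - 27 = (p - 6)^2.
Expand and rearrange: p^2 - 16p + 63 = 0.
Solving gives p = 9 or p = 7.
Check each candidate in the original equation:
  p = 9: sqrt(9) = 3, while p - 6 = 3 — valid.
  p = 7: sqrt(1) = 1, while p - 6 = 1 — valid.

p = 7 or p = 9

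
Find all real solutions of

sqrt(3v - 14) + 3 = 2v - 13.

v = 10

Isolate the radical: sqrt(3v - 14) = 2v - 16.
Square both sides: 3v - 14 = (2v - 16)^2.
Expand and rearrange: 4v^2 - 67v + 270 = 0.
Solving gives v = 10 or v = 6.75.
Check each candidate in the original equation:
  v = 10: sqrt(16) = 4, while 2v - 16 = 4 — valid.
  v = 6.75: sqrt(6.25) = 2.5, while 2v - 16 = -2.5 — extraneous.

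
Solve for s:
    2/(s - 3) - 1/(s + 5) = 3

Multiply both sides by (s - 3)(s + 5):
2(s + 5) - (s - 3) = 3(s - 3)(s + 5).
Expand and collect terms: 3s^2 + 5s - 58 = 0.
By the quadratic formula, s = (-5 +/- sqrt(721)) / 6, so s ~= 3.6419 or s ~= -5.3086.
Neither value makes a denominator zero (s != 3, s != -5), so both are valid.

s = -5.3086 or s = 3.6419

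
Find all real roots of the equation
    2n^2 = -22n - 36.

Bring every term to one side: 2n^2 + 22n + 36 = 0.
Factor: 2(n + 2)(n + 9) = 0.
So n = -2 or n = -9.

n = -9 or n = -2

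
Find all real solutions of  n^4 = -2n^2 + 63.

n = -2.6458 or n = 2.6458

Let u = n^2. The equation becomes u^2 + 2u - 63 = 0.
Factor: (u - 7)(u + 9) = 0, so u = 7 or u = -9.
n^2 = 7 gives n = +/-sqrt(7) ~= +/-2.6458.
n^2 = -9 < 0 has no real solution.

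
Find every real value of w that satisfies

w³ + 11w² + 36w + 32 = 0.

Possible rational roots are divisors of 32. Testing w = -4 gives 0, so (w + 4) is a factor.
Divide: w³ + 11w² + 36w + 32 = (w + 4)(w² + 7w + 8).
Apply the quadratic formula to w² + 7w + 8 = 0: w = (-7 ± √17)/2, i.e. w ≈ -1.4384 or w ≈ -5.5616.

w = -5.5616 or w = -4 or w = -1.4384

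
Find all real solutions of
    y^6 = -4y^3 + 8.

y = -1.7613 or y = 1.1355

Let u = y^3. The equation becomes u^2 + 4u - 8 = 0.
By the quadratic formula, u = -2 + 2*sqrt(3) or u = -2*sqrt(3) - 2.
y^3 = -2 + 2*sqrt(3) gives y = (-2 + 2*sqrt(3))^(1/3) ~= 1.1355.
y^3 = -2*sqrt(3) - 2 gives y = -(2 + 2*sqrt(3))^(1/3) ~= -1.7613.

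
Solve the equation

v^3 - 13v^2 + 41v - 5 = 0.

v = 0.127 or v = 5 or v = 7.873

Possible rational roots are divisors of -5. Testing v = 5 gives 0, so (v - 5) is a factor.
Divide: v^3 - 13v^2 + 41v - 5 = (v - 5)(v^2 - 8v + 1).
Apply the quadratic formula to v^2 - 8v + 1 = 0: v = (8 +/- sqrt(60))/2, i.e. v ~= 7.873 or v ~= 0.127.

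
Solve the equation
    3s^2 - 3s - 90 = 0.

s = -5 or s = 6

Factor: 3(s - 6)(s + 5) = 0.
So s = 6 or s = -5.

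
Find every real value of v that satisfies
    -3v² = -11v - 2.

v = -0.1736 or v = 3.8403

Rearrange to standard form: -3v² + 11v + 2 = 0.
Discriminant: (11)² − 4·(-3)·2 = 145.
Quadratic formula: v = (-11 ± √145) / (-6).
So v = 11/6 - √(145)/6 ≈ -0.1736 or v = 11/6 + √(145)/6 ≈ 3.8403.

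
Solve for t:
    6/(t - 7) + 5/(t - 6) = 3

t = 6.3897 or t = 10.277

Multiply both sides by (t - 7)(t - 6):
6(t - 6) + 5(t - 7) = 3(t - 7)(t - 6).
Expand and collect terms: 3t^2 - 50t + 197 = 0.
By the quadratic formula, t = (50 +/- sqrt(136)) / 6, so t ~= 10.277 or t ~= 6.3897.
Neither value makes a denominator zero (t != 7, t != 6), so both are valid.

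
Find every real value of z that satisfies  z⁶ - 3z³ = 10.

z = -1.2599 or z = 1.71

Let u = z³. The equation becomes u² - 3u - 10 = 0.
Factor: (u + 2)(u - 5) = 0, so u = -2 or u = 5.
z³ = -2 gives z = -∛(2) ≈ -1.2599.
z³ = 5 gives z = ∛(5) ≈ 1.71.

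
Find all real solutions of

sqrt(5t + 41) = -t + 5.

Square both sides: 5t + 41 = (-t + 5)^2.
Expand and rearrange: t^2 - 15t - 16 = 0.
Solving gives t = 16 or t = -1.
Check each candidate in the original equation:
  t = 16: sqrt(121) = 11, while -t + 5 = -11 — extraneous.
  t = -1: sqrt(36) = 6, while -t + 5 = 6 — valid.

t = -1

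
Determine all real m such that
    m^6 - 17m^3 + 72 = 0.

Let u = m^3. The equation becomes u^2 - 17u + 72 = 0.
Factor: (u - 9)(u - 8) = 0, so u = 9 or u = 8.
m^3 = 9 gives m = (9)^(1/3) ~= 2.0801.
m^3 = 8 gives m = 2.

m = 2 or m = 2.0801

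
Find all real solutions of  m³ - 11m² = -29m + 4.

Rearrange: m³ - 11m² + 29m - 4 = 0.
Possible rational roots are divisors of -4. Testing m = 4 gives 0, so (m - 4) is a factor.
Divide: m³ - 11m² + 29m - 4 = (m - 4)(m² - 7m + 1).
Apply the quadratic formula to m² - 7m + 1 = 0: m = (7 ± √45)/2, i.e. m ≈ 6.8541 or m ≈ 0.1459.

m = 0.1459 or m = 4 or m = 6.8541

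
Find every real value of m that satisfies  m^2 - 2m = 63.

m = -7 or m = 9

Bring every term to one side: m^2 - 2m - 63 = 0.
Factor: (m + 7)(m - 9) = 0.
So m = -7 or m = 9.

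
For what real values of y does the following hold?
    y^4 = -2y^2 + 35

Let u = y^2. The equation becomes u^2 + 2u - 35 = 0.
Factor: (u - 5)(u + 7) = 0, so u = 5 or u = -7.
y^2 = 5 gives y = +/-sqrt(5) ~= +/-2.2361.
y^2 = -7 < 0 has no real solution.

y = -2.2361 or y = 2.2361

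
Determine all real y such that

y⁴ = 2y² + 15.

y = -2.2361 or y = 2.2361

Let u = y². The equation becomes u² - 2u - 15 = 0.
Factor: (u - 5)(u + 3) = 0, so u = 5 or u = -3.
y² = 5 gives y = ±√(5) ≈ ±2.2361.
y² = -3 < 0 has no real solution.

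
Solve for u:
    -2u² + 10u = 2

Rearrange to standard form: -2u² + 10u - 2 = 0.
Discriminant: (10)² − 4·(-2)·(-2) = 84.
Quadratic formula: u = (-10 ± √84) / (-4).
So u = 5/2 - √(21)/2 ≈ 0.2087 or u = √(21)/2 + 5/2 ≈ 4.7913.

u = 0.2087 or u = 4.7913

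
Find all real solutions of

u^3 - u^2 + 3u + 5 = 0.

Possible rational roots are divisors of 5. Testing u = -1 gives 0, so (u + 1) is a factor.
Divide: u^3 - u^2 + 3u + 5 = (u + 1)(u^2 - 2u + 5).
The quadratic u^2 - 2u + 5 has discriminant -16 < 0, so no further real roots.

u = -1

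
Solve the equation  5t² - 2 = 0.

t = -0.6325 or t = 0.6325

Discriminant: (0)² − 4·5·(-2) = 40.
Quadratic formula: t = (0 ± √40) / 10.
So t = √(10)/5 ≈ 0.6325 or t = -√(10)/5 ≈ -0.6325.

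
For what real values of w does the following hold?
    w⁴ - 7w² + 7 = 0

Let u = w². The equation becomes u² - 7u + 7 = 0.
By the quadratic formula, u = √(21)/2 + 7/2 or u = 7/2 - √(21)/2.
w² = √(21)/2 + 7/2 gives w = ±√(√(21)/2 + 7/2) ≈ ±2.4065.
w² = 7/2 - √(21)/2 gives w = ±√(7/2 - √(21)/2) ≈ ±1.0994.

w = -2.4065 or w = -1.0994 or w = 1.0994 or w = 2.4065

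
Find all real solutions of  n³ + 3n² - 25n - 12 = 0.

n = -6.5414 or n = -0.4586 or n = 4

Possible rational roots are divisors of -12. Testing n = 4 gives 0, so (n - 4) is a factor.
Divide: n³ + 3n² - 25n - 12 = (n - 4)(n² + 7n + 3).
Apply the quadratic formula to n² + 7n + 3 = 0: n = (-7 ± √37)/2, i.e. n ≈ -0.4586 or n ≈ -6.5414.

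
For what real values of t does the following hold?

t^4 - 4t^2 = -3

t = -1.7321 or t = -1 or t = 1 or t = 1.7321

Let u = t^2. The equation becomes u^2 - 4u + 3 = 0.
Factor: (u - 1)(u - 3) = 0, so u = 1 or u = 3.
t^2 = 1 gives t = +/-1.
t^2 = 3 gives t = +/-sqrt(3) ~= +/-1.7321.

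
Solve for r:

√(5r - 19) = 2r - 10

Square both sides: 5r - 19 = (2r - 10)².
Expand and rearrange: 4r² - 45r + 119 = 0.
Solving gives r = 7 or r = 4.25.
Check each candidate in the original equation:
  r = 7: √(16) = 4, while 2r - 10 = 4 — valid.
  r = 4.25: √(2.25) = 1.5, while 2r - 10 = -1.5 — extraneous.

r = 7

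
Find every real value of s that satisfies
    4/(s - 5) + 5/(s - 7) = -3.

s = 2.7922 or s = 6.2078

Multiply both sides by (s - 5)(s - 7):
4(s - 7) + 5(s - 5) = -3(s - 5)(s - 7).
Expand and collect terms: -3s^2 + 27s - 52 = 0.
By the quadratic formula, s = (-27 +/- sqrt(105)) / -6, so s ~= 2.7922 or s ~= 6.2078.
Neither value makes a denominator zero (s != 5, s != 7), so both are valid.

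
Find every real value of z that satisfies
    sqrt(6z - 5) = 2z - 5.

Square both sides: 6z - 5 = (2z - 5)^2.
Expand and rearrange: 4z^2 - 26z + 30 = 0.
Solving gives z = 5 or z = 1.5.
Check each candidate in the original equation:
  z = 5: sqrt(25) = 5, while 2z - 5 = 5 — valid.
  z = 1.5: sqrt(4) = 2, while 2z - 5 = -2 — extraneous.

z = 5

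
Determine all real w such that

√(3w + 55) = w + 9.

w = -2

Square both sides: 3w + 55 = (w + 9)².
Expand and rearrange: w² + 15w + 26 = 0.
Solving gives w = -2 or w = -13.
Check each candidate in the original equation:
  w = -2: √(49) = 7, while w + 9 = 7 — valid.
  w = -13: √(16) = 4, while w + 9 = -4 — extraneous.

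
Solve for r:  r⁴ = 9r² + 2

Let u = r². The equation becomes u² - 9u - 2 = 0.
By the quadratic formula, u = 9/2 + √(89)/2 or u = 9/2 - √(89)/2.
r² = 9/2 + √(89)/2 gives r = ±√(9/2 + √(89)/2) ≈ ±3.0359.
r² = 9/2 - √(89)/2 < 0 has no real solution.

r = -3.0359 or r = 3.0359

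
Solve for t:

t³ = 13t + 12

Rearrange: t³ - 13t - 12 = 0.
Possible rational roots are divisors of -12. Testing t = -3 gives 0, so (t + 3) is a factor.
Divide: t³ - 13t - 12 = (t + 3)(t² - 3t - 4).
Factor the quadratic: t = 4 or t = -1.

t = -3 or t = -1 or t = 4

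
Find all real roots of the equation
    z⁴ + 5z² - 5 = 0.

Let u = z². The equation becomes u² + 5u - 5 = 0.
By the quadratic formula, u = -5/2 + 3·√(5)/2 or u = -3·√(5)/2 - 5/2.
z² = -5/2 + 3·√(5)/2 gives z = ±√(-5/2 + 3·√(5)/2) ≈ ±0.9242.
z² = -3·√(5)/2 - 5/2 < 0 has no real solution.

z = -0.9242 or z = 0.9242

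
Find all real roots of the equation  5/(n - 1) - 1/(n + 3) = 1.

Multiply both sides by (n - 1)(n + 3):
5(n + 3) - (n - 1) = (n - 1)(n + 3).
Expand and collect terms: n² - 2n - 19 = 0.
By the quadratic formula, n = (2 ± √80) / 2, so n ≈ 5.4721 or n ≈ -3.4721.
Neither value makes a denominator zero (n ≠ 1, n ≠ -3), so both are valid.

n = -3.4721 or n = 5.4721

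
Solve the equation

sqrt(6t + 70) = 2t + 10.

t = -1

Square both sides: 6t + 70 = (2t + 10)^2.
Expand and rearrange: 4t^2 + 34t + 30 = 0.
Solving gives t = -1 or t = -7.5.
Check each candidate in the original equation:
  t = -1: sqrt(64) = 8, while 2t + 10 = 8 — valid.
  t = -7.5: sqrt(25) = 5, while 2t + 10 = -5 — extraneous.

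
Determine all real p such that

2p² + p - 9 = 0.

Discriminant: (1)² − 4·2·(-9) = 73.
Quadratic formula: p = (-1 ± √73) / 4.
So p = -1/4 + √(73)/4 ≈ 1.886 or p = -√(73)/4 - 1/4 ≈ -2.386.

p = -2.386 or p = 1.886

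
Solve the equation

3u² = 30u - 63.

u = 3 or u = 7

Bring every term to one side: 3u² - 30u + 63 = 0.
Factor: 3(u - 7)(u - 3) = 0.
So u = 7 or u = 3.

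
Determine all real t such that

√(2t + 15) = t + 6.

Square both sides: 2t + 15 = (t + 6)².
Expand and rearrange: t² + 10t + 21 = 0.
Solving gives t = -3 or t = -7.
Check each candidate in the original equation:
  t = -3: √(9) = 3, while t + 6 = 3 — valid.
  t = -7: √(1) = 1, while t + 6 = -1 — extraneous.

t = -3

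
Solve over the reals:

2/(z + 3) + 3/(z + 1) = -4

Multiply both sides by (z + 3)(z + 1):
2(z + 1) + 3(z + 3) = -4(z + 3)(z + 1).
Expand and collect terms: -4z^2 - 21z - 23 = 0.
By the quadratic formula, z = (21 +/- sqrt(73)) / -8, so z ~= -3.693 or z ~= -1.557.
Neither value makes a denominator zero (z != -3, z != -1), so both are valid.

z = -3.693 or z = -1.557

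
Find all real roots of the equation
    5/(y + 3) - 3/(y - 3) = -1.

y = -6.831 or y = 4.831

Multiply both sides by (y + 3)(y - 3):
5(y - 3) - 3(y + 3) = -(y + 3)(y - 3).
Expand and collect terms: -y² - 2y + 33 = 0.
By the quadratic formula, y = (2 ± √136) / -2, so y ≈ -6.831 or y ≈ 4.831.
Neither value makes a denominator zero (y ≠ -3, y ≠ 3), so both are valid.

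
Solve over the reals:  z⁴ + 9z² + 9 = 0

Let u = z². The equation becomes u² + 9u + 9 = 0.
By the quadratic formula, u = -9/2 + 3·√(5)/2 or u = -9/2 - 3·√(5)/2.
z² = -9/2 + 3·√(5)/2 < 0 has no real solution.
z² = -9/2 - 3·√(5)/2 < 0 has no real solution.

No real solutions.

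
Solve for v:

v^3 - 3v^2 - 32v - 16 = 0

Possible rational roots are divisors of -16. Testing v = -4 gives 0, so (v + 4) is a factor.
Divide: v^3 - 3v^2 - 32v - 16 = (v + 4)(v^2 - 7v - 4).
Apply the quadratic formula to v^2 - 7v - 4 = 0: v = (7 +/- sqrt(65))/2, i.e. v ~= 7.5311 or v ~= -0.5311.

v = -4 or v = -0.5311 or v = 7.5311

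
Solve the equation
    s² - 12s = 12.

s = -0.9282 or s = 12.9282

Rearrange to standard form: s² - 12s - 12 = 0.
Discriminant: (-12)² − 4·1·(-12) = 192.
Quadratic formula: s = (12 ± √192) / 2.
So s = 6 + 4·√(3) ≈ 12.9282 or s = 6 - 4·√(3) ≈ -0.9282.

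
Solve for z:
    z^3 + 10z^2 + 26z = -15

Rearrange: z^3 + 10z^2 + 26z + 15 = 0.
Possible rational roots are divisors of 15. Testing z = -3 gives 0, so (z + 3) is a factor.
Divide: z^3 + 10z^2 + 26z + 15 = (z + 3)(z^2 + 7z + 5).
Apply the quadratic formula to z^2 + 7z + 5 = 0: z = (-7 +/- sqrt(29))/2, i.e. z ~= -0.8074 or z ~= -6.1926.

z = -6.1926 or z = -3 or z = -0.8074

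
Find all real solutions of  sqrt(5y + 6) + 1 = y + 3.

y = -1 or y = 2

Isolate the radical: sqrt(5y + 6) = y + 2.
Square both sides: 5y + 6 = (y + 2)^2.
Expand and rearrange: y^2 - y - 2 = 0.
Solving gives y = 2 or y = -1.
Check each candidate in the original equation:
  y = 2: sqrt(16) = 4, while y + 2 = 4 — valid.
  y = -1: sqrt(1) = 1, while y + 2 = 1 — valid.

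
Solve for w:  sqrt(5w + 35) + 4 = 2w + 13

Isolate the radical: sqrt(5w + 35) = 2w + 9.
Square both sides: 5w + 35 = (2w + 9)^2.
Expand and rearrange: 4w^2 + 31w + 46 = 0.
Solving gives w = -2 or w = -5.75.
Check each candidate in the original equation:
  w = -2: sqrt(25) = 5, while 2w + 9 = 5 — valid.
  w = -5.75: sqrt(6.25) = 2.5, while 2w + 9 = -2.5 — extraneous.

w = -2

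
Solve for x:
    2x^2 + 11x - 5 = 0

Discriminant: (11)^2 - 4*2*(-5) = 161.
Quadratic formula: x = (-11 +/- sqrt(161)) / 4.
So x = -11/4 + sqrt(161)/4 ~= 0.4221 or x = -sqrt(161)/4 - 11/4 ~= -5.9221.

x = -5.9221 or x = 0.4221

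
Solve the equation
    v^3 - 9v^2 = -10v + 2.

Rearrange: v^3 - 9v^2 + 10v - 2 = 0.
Possible rational roots are divisors of -2. Testing v = 1 gives 0, so (v - 1) is a factor.
Divide: v^3 - 9v^2 + 10v - 2 = (v - 1)(v^2 - 8v + 2).
Apply the quadratic formula to v^2 - 8v + 2 = 0: v = (8 +/- sqrt(56))/2, i.e. v ~= 7.7417 or v ~= 0.2583.

v = 0.2583 or v = 1 or v = 7.7417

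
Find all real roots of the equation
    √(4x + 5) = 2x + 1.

Square both sides: 4x + 5 = (2x + 1)².
Expand and rearrange: 4x² - 4 = 0.
Solving gives x = 1 or x = -1.
Check each candidate in the original equation:
  x = 1: √(9) = 3, while 2x + 1 = 3 — valid.
  x = -1: √(1) = 1, while 2x + 1 = -1 — extraneous.

x = 1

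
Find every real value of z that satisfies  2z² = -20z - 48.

z = -6 or z = -4

Bring every term to one side: 2z² + 20z + 48 = 0.
Factor: 2(z + 6)(z + 4) = 0.
So z = -6 or z = -4.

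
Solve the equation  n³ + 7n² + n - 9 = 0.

Possible rational roots are divisors of -9. Testing n = 1 gives 0, so (n - 1) is a factor.
Divide: n³ + 7n² + n - 9 = (n - 1)(n² + 8n + 9).
Apply the quadratic formula to n² + 8n + 9 = 0: n = (-8 ± √28)/2, i.e. n ≈ -1.3542 or n ≈ -6.6458.

n = -6.6458 or n = -1.3542 or n = 1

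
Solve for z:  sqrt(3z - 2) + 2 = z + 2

z = 1 or z = 2

Isolate the radical: sqrt(3z - 2) = z.
Square both sides: 3z - 2 = (z)^2.
Expand and rearrange: z^2 - 3z + 2 = 0.
Solving gives z = 2 or z = 1.
Check each candidate in the original equation:
  z = 2: sqrt(4) = 2, while z = 2 — valid.
  z = 1: sqrt(1) = 1, while z = 1 — valid.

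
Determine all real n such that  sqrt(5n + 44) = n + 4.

n = 4

Square both sides: 5n + 44 = (n + 4)^2.
Expand and rearrange: n^2 + 3n - 28 = 0.
Solving gives n = 4 or n = -7.
Check each candidate in the original equation:
  n = 4: sqrt(64) = 8, while n + 4 = 8 — valid.
  n = -7: sqrt(9) = 3, while n + 4 = -3 — extraneous.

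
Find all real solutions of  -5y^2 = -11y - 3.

y = -0.2454 or y = 2.4454

Rearrange to standard form: -5y^2 + 11y + 3 = 0.
Discriminant: (11)^2 - 4*(-5)*3 = 181.
Quadratic formula: y = (-11 +/- sqrt(181)) / (-10).
So y = 11/10 - sqrt(181)/10 ~= -0.2454 or y = 11/10 + sqrt(181)/10 ~= 2.4454.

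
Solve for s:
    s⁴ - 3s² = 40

s = -2.8284 or s = 2.8284

Let u = s². The equation becomes u² - 3u - 40 = 0.
Factor: (u + 5)(u - 8) = 0, so u = -5 or u = 8.
s² = -5 < 0 has no real solution.
s² = 8 gives s = ±2·√(2) ≈ ±2.8284.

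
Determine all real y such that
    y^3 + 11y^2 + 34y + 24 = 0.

Possible rational roots are divisors of 24. Testing y = -4 gives 0, so (y + 4) is a factor.
Divide: y^3 + 11y^2 + 34y + 24 = (y + 4)(y^2 + 7y + 6).
Factor the quadratic: y = -1 or y = -6.

y = -6 or y = -4 or y = -1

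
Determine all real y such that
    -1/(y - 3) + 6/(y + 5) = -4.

y = -6.4614 or y = 3.2114

Multiply both sides by (y - 3)(y + 5):
-(y + 5) + 6(y - 3) = -4(y - 3)(y + 5).
Expand and collect terms: -4y^2 - 13y + 83 = 0.
By the quadratic formula, y = (13 +/- sqrt(1497)) / -8, so y ~= -6.4614 or y ~= 3.2114.
Neither value makes a denominator zero (y != 3, y != -5), so both are valid.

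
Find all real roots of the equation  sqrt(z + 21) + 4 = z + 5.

Isolate the radical: sqrt(z + 21) = z + 1.
Square both sides: z + 21 = (z + 1)^2.
Expand and rearrange: z^2 + z - 20 = 0.
Solving gives z = 4 or z = -5.
Check each candidate in the original equation:
  z = 4: sqrt(25) = 5, while z + 1 = 5 — valid.
  z = -5: sqrt(16) = 4, while z + 1 = -4 — extraneous.

z = 4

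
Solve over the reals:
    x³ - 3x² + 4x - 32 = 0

Possible rational roots are divisors of -32. Testing x = 4 gives 0, so (x - 4) is a factor.
Divide: x³ - 3x² + 4x - 32 = (x - 4)(x² + x + 8).
The quadratic x² + x + 8 has discriminant -31 < 0, so no further real roots.

x = 4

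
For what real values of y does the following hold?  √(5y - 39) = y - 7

y = 8 or y = 11

Square both sides: 5y - 39 = (y - 7)².
Expand and rearrange: y² - 19y + 88 = 0.
Solving gives y = 11 or y = 8.
Check each candidate in the original equation:
  y = 11: √(16) = 4, while y - 7 = 4 — valid.
  y = 8: √(1) = 1, while y - 7 = 1 — valid.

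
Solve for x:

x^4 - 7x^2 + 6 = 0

x = -2.4495 or x = -1 or x = 1 or x = 2.4495

Let u = x^2. The equation becomes u^2 - 7u + 6 = 0.
Factor: (u - 1)(u - 6) = 0, so u = 1 or u = 6.
x^2 = 1 gives x = +/-1.
x^2 = 6 gives x = +/-sqrt(6) ~= +/-2.4495.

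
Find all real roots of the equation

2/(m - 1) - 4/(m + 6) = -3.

m = -4.4821 or m = 0.1487

Multiply both sides by (m - 1)(m + 6):
2(m + 6) - 4(m - 1) = -3(m - 1)(m + 6).
Expand and collect terms: -3m^2 - 13m + 2 = 0.
By the quadratic formula, m = (13 +/- sqrt(193)) / -6, so m ~= -4.4821 or m ~= 0.1487.
Neither value makes a denominator zero (m != 1, m != -6), so both are valid.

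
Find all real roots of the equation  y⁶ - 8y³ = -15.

Let u = y³. The equation becomes u² - 8u + 15 = 0.
Factor: (u - 3)(u - 5) = 0, so u = 3 or u = 5.
y³ = 3 gives y = ∛(3) ≈ 1.4422.
y³ = 5 gives y = ∛(5) ≈ 1.71.

y = 1.4422 or y = 1.71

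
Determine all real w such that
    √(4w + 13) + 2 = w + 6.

Isolate the radical: √(4w + 13) = w + 4.
Square both sides: 4w + 13 = (w + 4)².
Expand and rearrange: w² + 4w + 3 = 0.
Solving gives w = -1 or w = -3.
Check each candidate in the original equation:
  w = -1: √(9) = 3, while w + 4 = 3 — valid.
  w = -3: √(1) = 1, while w + 4 = 1 — valid.

w = -3 or w = -1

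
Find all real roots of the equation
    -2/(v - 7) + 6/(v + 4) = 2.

Multiply both sides by (v - 7)(v + 4):
-2(v + 4) + 6(v - 7) = 2(v - 7)(v + 4).
Expand and collect terms: 2v² - 10v - 6 = 0.
By the quadratic formula, v = (10 ± √148) / 4, so v ≈ 5.5414 or v ≈ -0.5414.
Neither value makes a denominator zero (v ≠ 7, v ≠ -4), so both are valid.

v = -0.5414 or v = 5.5414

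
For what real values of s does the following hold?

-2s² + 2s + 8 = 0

s = -1.5616 or s = 2.5616

Discriminant: (2)² − 4·(-2)·8 = 68.
Quadratic formula: s = (-2 ± √68) / (-4).
So s = 1/2 - √(17)/2 ≈ -1.5616 or s = 1/2 + √(17)/2 ≈ 2.5616.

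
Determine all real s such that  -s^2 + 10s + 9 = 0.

Discriminant: (10)^2 - 4*(-1)*9 = 136.
Quadratic formula: s = (-10 +/- sqrt(136)) / (-2).
So s = 5 - sqrt(34) ~= -0.831 or s = 5 + sqrt(34) ~= 10.831.

s = -0.831 or s = 10.831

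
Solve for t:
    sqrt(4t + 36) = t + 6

t = 0

Square both sides: 4t + 36 = (t + 6)^2.
Expand and rearrange: t^2 + 8t = 0.
Solving gives t = 0 or t = -8.
Check each candidate in the original equation:
  t = 0: sqrt(36) = 6, while t + 6 = 6 — valid.
  t = -8: sqrt(4) = 2, while t + 6 = -2 — extraneous.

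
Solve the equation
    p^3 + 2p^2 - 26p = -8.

p = -6.3166 or p = 0.3166 or p = 4

Rearrange: p^3 + 2p^2 - 26p + 8 = 0.
Possible rational roots are divisors of 8. Testing p = 4 gives 0, so (p - 4) is a factor.
Divide: p^3 + 2p^2 - 26p + 8 = (p - 4)(p^2 + 6p - 2).
Apply the quadratic formula to p^2 + 6p - 2 = 0: p = (-6 +/- sqrt(44))/2, i.e. p ~= 0.3166 or p ~= -6.3166.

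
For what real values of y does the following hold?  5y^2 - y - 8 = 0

y = -1.1689 or y = 1.3689

Discriminant: (-1)^2 - 4*5*(-8) = 161.
Quadratic formula: y = (1 +/- sqrt(161)) / 10.
So y = 1/10 + sqrt(161)/10 ~= 1.3689 or y = 1/10 - sqrt(161)/10 ~= -1.1689.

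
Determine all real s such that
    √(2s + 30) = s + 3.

Square both sides: 2s + 30 = (s + 3)².
Expand and rearrange: s² + 4s - 21 = 0.
Solving gives s = 3 or s = -7.
Check each candidate in the original equation:
  s = 3: √(36) = 6, while s + 3 = 6 — valid.
  s = -7: √(16) = 4, while s + 3 = -4 — extraneous.

s = 3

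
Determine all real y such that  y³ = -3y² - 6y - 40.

Rearrange: y³ + 3y² + 6y + 40 = 0.
Possible rational roots are divisors of 40. Testing y = -4 gives 0, so (y + 4) is a factor.
Divide: y³ + 3y² + 6y + 40 = (y + 4)(y² - y + 10).
The quadratic y² - y + 10 has discriminant -39 < 0, so no further real roots.

y = -4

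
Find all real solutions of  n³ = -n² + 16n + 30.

Rearrange: n³ + n² - 16n - 30 = 0.
Possible rational roots are divisors of -30. Testing n = -3 gives 0, so (n + 3) is a factor.
Divide: n³ + n² - 16n - 30 = (n + 3)(n² - 2n - 10).
Apply the quadratic formula to n² - 2n - 10 = 0: n = (2 ± √44)/2, i.e. n ≈ 4.3166 or n ≈ -2.3166.

n = -3 or n = -2.3166 or n = 4.3166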